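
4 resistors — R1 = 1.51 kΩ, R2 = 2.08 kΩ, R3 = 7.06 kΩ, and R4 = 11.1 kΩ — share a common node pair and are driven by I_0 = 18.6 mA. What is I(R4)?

Conductances: ΣG = 1/1.51 + 1/2.08 + 1/7.06 + 1/11.1 = 1.375 (1/kΩ).
R4 takes the fraction G_k/ΣG = 0.09009/1.375 = 0.06553, so I = 18.6 × 0.06553 = 1.219 mA.

I ≈ 1.22 mA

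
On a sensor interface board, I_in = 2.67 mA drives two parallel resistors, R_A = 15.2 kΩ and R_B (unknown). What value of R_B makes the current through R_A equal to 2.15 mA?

R_B ≈ 62.8 kΩ

In a two-way split, I_A/I_in = R_B/(R_A + R_B).
2.15/2.67 = R_B/(R_A + R_B) → R_B = R_A · (0.8052)/(1 − 0.8052) = 15.2 × 4.135 = 62.85 kΩ.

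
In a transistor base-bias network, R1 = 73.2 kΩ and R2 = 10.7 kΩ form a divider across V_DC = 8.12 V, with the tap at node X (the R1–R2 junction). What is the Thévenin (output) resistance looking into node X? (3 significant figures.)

R_th ≈ 9.34 kΩ

Looking into X with the source shorted: R_th = R1·R2/(R1+R2) = 73.20 × 10.7/83.90 = 9.335 kΩ.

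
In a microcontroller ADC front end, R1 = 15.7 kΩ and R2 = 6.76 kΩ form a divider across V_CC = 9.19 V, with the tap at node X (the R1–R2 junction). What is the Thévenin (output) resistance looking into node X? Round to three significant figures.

R_th ≈ 4.73 kΩ

With V_CC suppressed (replaced by a short), R_th = R1 ‖ R2 = (15.70 × 6.76)/(15.70 + 6.76) = 4.725 kΩ.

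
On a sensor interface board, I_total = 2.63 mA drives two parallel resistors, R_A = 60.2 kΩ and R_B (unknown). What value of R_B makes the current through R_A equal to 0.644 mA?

The fraction through R_A equals R_B/(R_A+R_B).
With f = 0.2449, R_B = R_A · f/(1−f) = 60.2 × 0.3243 = 19.52 kΩ.

R_B ≈ 19.5 kΩ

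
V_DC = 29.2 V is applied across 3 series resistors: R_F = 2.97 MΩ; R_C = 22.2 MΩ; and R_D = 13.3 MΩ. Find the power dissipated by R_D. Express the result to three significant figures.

P ≈ 7.66 µW

ΣR = 38.47 MΩ → I = 29.2/38.47 = 0.7590 µA.
P(R_D) = I²·R_D = (0.7590)² × 13.3 = 7.663 µW.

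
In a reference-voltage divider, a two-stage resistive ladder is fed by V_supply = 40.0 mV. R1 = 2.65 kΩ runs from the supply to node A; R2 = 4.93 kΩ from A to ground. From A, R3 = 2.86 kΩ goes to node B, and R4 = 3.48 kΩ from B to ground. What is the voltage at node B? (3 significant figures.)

V_B ≈ 11.2 mV

Looking into the second stage from A: R3 + R4 = 6.340 kΩ appears in parallel with R2.
Effective lower resistance at A: R2 ‖ 6.340 = 2.773 kΩ.
V_A = 40.0 × 2.773/(2.65 + 2.773) = 20.46 mV.
V_B = V_A × 0.5489 = 11.23 mV.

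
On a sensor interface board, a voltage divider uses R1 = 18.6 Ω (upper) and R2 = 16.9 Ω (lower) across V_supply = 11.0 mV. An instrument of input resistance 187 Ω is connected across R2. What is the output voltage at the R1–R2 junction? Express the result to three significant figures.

First combine the lower leg with the load: R2 ‖ R_L = 15.50 Ω.
Now apply the divider: V_out = 11.0 × 0.4545 = 5.000 mV.

V_out ≈ 5.00 mV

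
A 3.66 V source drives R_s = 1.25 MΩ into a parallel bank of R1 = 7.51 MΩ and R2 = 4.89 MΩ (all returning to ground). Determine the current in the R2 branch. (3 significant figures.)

I ≈ 0.526 µA

Parallel bank: R_p = 1/(1/7.51 + 1/4.89) = 2.962 MΩ.
V_A by voltage divider: V_A = 3.66 × 2.962/(1.25 + 2.962) = 2.574 V.
Branch current I = V_A/R2 = 2.574/4.89 = 0.5263 µA.
(Check via current divider: I_total = 0.8690 µA; share G_k/ΣG = 0.6056 → same result.)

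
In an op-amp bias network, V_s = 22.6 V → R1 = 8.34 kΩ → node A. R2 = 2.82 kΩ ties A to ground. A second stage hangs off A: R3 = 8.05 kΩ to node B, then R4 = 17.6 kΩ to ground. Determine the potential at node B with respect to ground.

V_B ≈ 3.62 V

Node A sees R2 in parallel with the series input of stage 2, R3 + R4 = 25.65 kΩ.
R2 ‖ (R3+R4) = 2.541 kΩ.
V_A = 22.6 × 2.541/(8.34 + 2.541) = 5.277 V.
Stage 2 is unloaded, so V_B = V_A · R4/(R3+R4) = 5.277 × 17.6/25.65 = 3.621 V.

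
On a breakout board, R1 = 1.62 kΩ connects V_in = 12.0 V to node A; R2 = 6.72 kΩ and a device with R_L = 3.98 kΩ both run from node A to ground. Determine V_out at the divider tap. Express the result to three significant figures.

R2 ‖ R_L = (6.72 × 3.98)/(6.72 + 3.98) = 2.500 kΩ.
Then V_out = V_in · R2'/(R1 + R2') = 12.0 × 2.500/4.120 = 7.281 V.
(Unloaded it would be 9.67 V; the load pulls it down.)

V_out ≈ 7.28 V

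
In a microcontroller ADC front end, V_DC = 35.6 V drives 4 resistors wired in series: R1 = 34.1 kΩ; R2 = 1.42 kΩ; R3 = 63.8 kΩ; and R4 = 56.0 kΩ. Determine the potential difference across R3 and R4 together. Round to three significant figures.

Total series resistance ΣR = 34.1 + 1.42 + 63.8 + 56.0 = 155.3 kΩ.
R_{R3..R4} = 63.8 + 56.0 = 119.8 kΩ.
By the voltage-divider rule, V = 35.6 × 119.8/155.3 = 27.46 V.

V ≈ 27.5 V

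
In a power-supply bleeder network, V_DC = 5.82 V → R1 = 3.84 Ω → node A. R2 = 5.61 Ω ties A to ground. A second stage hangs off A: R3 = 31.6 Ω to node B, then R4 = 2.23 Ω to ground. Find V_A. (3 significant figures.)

Looking into the second stage from A: R3 + R4 = 33.83 Ω appears in parallel with R2.
R2 ‖ (R3+R4) = 4.812 Ω.
V_A = 5.82 × 4.812/(3.84 + 4.812) = 3.237 V.

V_A ≈ 3.24 V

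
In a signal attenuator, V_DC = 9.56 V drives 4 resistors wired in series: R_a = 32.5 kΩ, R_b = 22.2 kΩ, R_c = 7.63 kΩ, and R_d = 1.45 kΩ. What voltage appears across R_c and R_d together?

V ≈ 1.36 V

Series total: ΣR = 32.5 + 22.2 + 7.63 + 1.45 = 63.78 kΩ.
R_{R_c..R_d} = 7.63 + 1.45 = 9.080 kΩ.
By the voltage-divider rule, V = 9.56 × 9.080/63.78 = 1.361 V.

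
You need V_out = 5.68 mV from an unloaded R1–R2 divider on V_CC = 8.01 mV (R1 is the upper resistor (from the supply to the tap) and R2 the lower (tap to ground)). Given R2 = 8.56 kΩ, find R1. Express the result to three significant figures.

R1 ≈ 3.51 kΩ

Required fraction k = V_out/V_CC = 0.7091.
So R1 = R2 · (V_CC/V_out − 1) = 8.56 × (8.01/5.68 − 1) = 8.56 × 0.4102 = 3.511 kΩ.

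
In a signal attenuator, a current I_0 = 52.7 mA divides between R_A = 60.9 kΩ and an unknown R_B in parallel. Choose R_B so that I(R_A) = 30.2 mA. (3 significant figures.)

R_B ≈ 81.7 kΩ

In a two-way split, I_A/I_0 = R_B/(R_A + R_B).
With f = 0.5731, R_B = R_A · f/(1−f) = 60.9 × 1.342 = 81.74 kΩ.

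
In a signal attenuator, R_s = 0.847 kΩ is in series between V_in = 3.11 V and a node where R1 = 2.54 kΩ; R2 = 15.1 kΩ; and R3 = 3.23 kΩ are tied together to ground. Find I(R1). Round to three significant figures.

Combine the parallel branches: R_p = (1/2.54 + 1/15.1 + 1/3.23)⁻¹ = 1.300 kΩ.
Node voltage V_A = V_in · R_p/(R_s + R_p) = 3.11 × 0.6054 = 1.883 V.
I(R1) = V_A / R1 = 1.883/2.54 = 0.7413 mA.
(Check via current divider: I_total = 1.449 mA; share G_k/ΣG = 0.5116 → same result.)

I ≈ 0.741 mA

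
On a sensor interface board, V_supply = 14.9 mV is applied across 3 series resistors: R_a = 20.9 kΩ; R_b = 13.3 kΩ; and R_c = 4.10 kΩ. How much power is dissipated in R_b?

P ≈ 2.01 nW

Series current I = V_supply/ΣR = 14.9/38.30 = 0.3890 µA.
P = I²R = 0.1513 × 13.3 = 2.013 nW.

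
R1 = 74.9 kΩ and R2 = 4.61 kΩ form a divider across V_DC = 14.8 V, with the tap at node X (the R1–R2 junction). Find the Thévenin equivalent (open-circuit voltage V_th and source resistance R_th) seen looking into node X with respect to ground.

With X open, the divider is unloaded: V_th = 14.8 × 4.61/79.51 = 0.8581 V.
Zeroing V_DC shorts the top of R1 to ground, so R_th = R1 ‖ R2 = 4.343 kΩ.

V_th ≈ 0.858 V, R_th ≈ 4.34 kΩ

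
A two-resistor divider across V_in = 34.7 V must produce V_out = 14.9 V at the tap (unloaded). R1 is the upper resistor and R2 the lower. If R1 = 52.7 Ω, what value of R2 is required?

Required fraction k = V_out/V_in = 0.4294.
So R2 = R1 · V_out/(V_in − V_out) = 52.7 × 14.9/(34.7 − 14.9) = 52.7 × 0.7525 = 39.66 Ω.

R2 ≈ 39.7 Ω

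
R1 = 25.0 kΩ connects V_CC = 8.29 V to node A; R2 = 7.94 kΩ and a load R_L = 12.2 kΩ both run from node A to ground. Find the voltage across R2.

V_out ≈ 1.34 V

First combine the lower leg with the load: R2 ‖ R_L = 4.810 kΩ.
Then V_out = V_CC · R2'/(R1 + R2') = 8.29 × 4.810/29.81 = 1.338 V.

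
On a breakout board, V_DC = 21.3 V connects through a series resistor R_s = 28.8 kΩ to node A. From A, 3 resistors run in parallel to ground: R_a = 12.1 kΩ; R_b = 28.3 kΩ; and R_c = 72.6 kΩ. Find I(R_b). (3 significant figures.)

I ≈ 0.157 mA

Equivalent of the parallel group: R_p = 7.590 kΩ.
V_A by voltage divider: V_A = 21.3 × 7.590/(28.8 + 7.590) = 4.443 V.
Branch current I = V_A/R_b = 4.443/28.3 = 0.1570 mA.
(Equivalently: I_total = 0.5853 mA, then current-divider fraction G_k/ΣG = 0.2682.)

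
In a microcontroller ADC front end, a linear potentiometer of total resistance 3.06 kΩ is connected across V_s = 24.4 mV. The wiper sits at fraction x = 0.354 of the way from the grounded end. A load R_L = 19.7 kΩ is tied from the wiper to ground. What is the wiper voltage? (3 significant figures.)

V_out ≈ 8.34 mV

Lower segment x·R_p = 1.083 kΩ; upper segment (1−x)·R_p = 1.977 kΩ.
R_L loads the lower segment: effective lower R = 1.027 kΩ.
Loaded-divider output: V_out = 24.4 × 0.3419 = 8.341 mV.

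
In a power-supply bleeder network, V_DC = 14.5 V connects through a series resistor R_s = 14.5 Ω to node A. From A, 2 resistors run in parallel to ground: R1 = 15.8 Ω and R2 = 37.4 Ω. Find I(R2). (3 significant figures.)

I ≈ 0.168 A

Combine the parallel branches: R_p = (1/15.8 + 1/37.4)⁻¹ = 11.11 Ω.
V_A = 14.5 × 11.11/25.61 = 6.290 V.
I(R2) = V_A / R2 = 6.290/37.4 = 0.1682 A.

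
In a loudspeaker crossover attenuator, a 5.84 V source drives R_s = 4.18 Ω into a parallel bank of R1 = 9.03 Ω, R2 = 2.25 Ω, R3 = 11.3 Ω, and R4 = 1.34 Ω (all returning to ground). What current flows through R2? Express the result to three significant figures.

I ≈ 0.381 A

Parallel bank: R_p = 1/(1/9.03 + 1/2.25 + 1/11.3 + 1/1.34) = 0.7195 Ω.
Node voltage V_A = V_in · R_p/(R_s + R_p) = 5.84 × 0.1468 = 0.8576 V.
Branch current I = V_A/R2 = 0.8576/2.25 = 0.3811 A.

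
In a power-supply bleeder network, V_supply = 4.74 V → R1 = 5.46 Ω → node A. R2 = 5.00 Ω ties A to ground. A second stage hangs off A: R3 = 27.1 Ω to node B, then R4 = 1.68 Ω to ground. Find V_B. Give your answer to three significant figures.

Node A sees R2 in parallel with the series input of stage 2, R3 + R4 = 28.78 Ω.
Effective lower resistance at A: R2 ‖ 28.78 = 4.260 Ω.
So V_A = 4.74 × 0.4383 = 2.077 V.
Stage 2 is unloaded, so V_B = V_A · R4/(R3+R4) = 2.077 × 1.68/28.78 = 0.1213 V.

V_B ≈ 0.121 V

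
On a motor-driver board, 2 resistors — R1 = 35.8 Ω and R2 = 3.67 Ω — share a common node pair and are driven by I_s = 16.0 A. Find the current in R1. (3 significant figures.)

For two parallel branches, I_k = I_s · (other R)/(sum of R).
I(R1) = 16.0 × 3.67/(35.8 + 3.67) = 16.0 × 0.09298 = 1.488 A.

I ≈ 1.49 A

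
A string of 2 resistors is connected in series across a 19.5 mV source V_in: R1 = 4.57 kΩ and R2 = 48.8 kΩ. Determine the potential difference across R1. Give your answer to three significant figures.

Series total: ΣR = 4.57 + 48.8 = 53.37 kΩ.
V = V_in · R/ΣR = 19.5 × 0.08563 = 1.670 mV.

V ≈ 1.67 mV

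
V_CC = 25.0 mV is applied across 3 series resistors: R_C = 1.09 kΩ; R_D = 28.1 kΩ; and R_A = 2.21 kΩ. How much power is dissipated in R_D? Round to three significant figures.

P ≈ 17.8 nW

ΣR = 31.40 kΩ → I = 25.0/31.40 = 0.7962 µA.
V(R_D) = I·R = 22.37 mV; P = V·I = 22.37 × 0.7962 = 17.81 nW.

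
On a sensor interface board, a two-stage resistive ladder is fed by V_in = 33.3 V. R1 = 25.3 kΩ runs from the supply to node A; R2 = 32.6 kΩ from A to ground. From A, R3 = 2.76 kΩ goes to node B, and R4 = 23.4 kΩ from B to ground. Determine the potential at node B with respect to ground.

The second stage (R3 + R4 = 26.16 kΩ) loads node A in parallel with R2.
R2 ‖ (R3+R4) = 14.51 kΩ.
First divider: V_A = V_in · 14.51/(25.3 + 14.51) = 12.14 V.
Then the unloaded second divider: V_B = V_A × R4/(R3+R4) = 12.14 × 0.8945 = 10.86 V.

V_B ≈ 10.9 V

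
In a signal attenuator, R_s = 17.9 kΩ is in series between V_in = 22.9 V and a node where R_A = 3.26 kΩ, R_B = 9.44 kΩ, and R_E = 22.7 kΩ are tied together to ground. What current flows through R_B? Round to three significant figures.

I ≈ 0.264 mA

Combine the parallel branches: R_p = (1/3.26 + 1/9.44 + 1/22.7)⁻¹ = 2.189 kΩ.
V_A = 22.9 × 2.189/20.09 = 2.496 V.
I(R_B) = V_A / R_B = 2.496/9.44 = 0.2644 mA.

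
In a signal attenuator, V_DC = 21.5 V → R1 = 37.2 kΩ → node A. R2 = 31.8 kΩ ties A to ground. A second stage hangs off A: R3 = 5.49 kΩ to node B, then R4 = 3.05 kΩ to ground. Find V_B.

V_B ≈ 1.18 V

Looking into the second stage from A: R3 + R4 = 8.540 kΩ appears in parallel with R2.
Effective lower resistance at A: R2 ‖ 8.540 = 6.732 kΩ.
First divider: V_A = V_DC · 6.732/(37.2 + 6.732) = 3.295 V.
V_B = V_A × 0.3571 = 1.177 V.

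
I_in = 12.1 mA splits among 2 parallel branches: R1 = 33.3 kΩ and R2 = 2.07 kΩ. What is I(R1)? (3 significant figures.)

With just two branches, the current splits inversely with resistance.
I(R1) = 12.1 × 2.07/(33.3 + 2.07) = 12.1 × 0.05852 = 0.7081 mA.

I ≈ 0.708 mA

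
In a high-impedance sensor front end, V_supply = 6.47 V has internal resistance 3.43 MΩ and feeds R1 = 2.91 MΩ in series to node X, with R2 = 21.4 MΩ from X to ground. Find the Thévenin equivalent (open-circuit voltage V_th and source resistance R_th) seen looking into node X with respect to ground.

V_th ≈ 4.99 V, R_th ≈ 4.89 MΩ

R1' = 3.43 + 2.91 = 6.340 MΩ (source resistance + R1).
Open-circuit (no load on X): V_th = V_supply · R2/(R1' + R2) = 6.47 × 21.4/(6.340 + 21.4) = 4.991 V.
Looking into X with the source shorted: R_th = R1'·R2/(R1'+R2) = 6.340 × 21.4/27.74 = 4.891 MΩ.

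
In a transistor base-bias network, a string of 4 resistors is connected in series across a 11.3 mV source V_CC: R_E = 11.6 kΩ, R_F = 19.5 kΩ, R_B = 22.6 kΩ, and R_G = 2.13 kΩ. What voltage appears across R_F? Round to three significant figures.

ΣR = 11.6 + 19.5 + 22.6 + 2.13 = 55.83 kΩ.
V = V_CC · R/ΣR = 11.3 × 0.3493 = 3.947 mV.

V ≈ 3.95 mV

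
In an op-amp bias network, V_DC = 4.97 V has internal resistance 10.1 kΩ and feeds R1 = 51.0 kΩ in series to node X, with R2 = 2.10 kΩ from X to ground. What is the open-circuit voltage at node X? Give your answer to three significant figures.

V_th ≈ 0.165 V

R1' = 10.1 + 51.0 = 61.10 kΩ (source resistance + R1).
V_th is the unloaded tap voltage: V_DC · R2/(R1'+R2) = 4.97 × 0.03323 = 0.1651 V.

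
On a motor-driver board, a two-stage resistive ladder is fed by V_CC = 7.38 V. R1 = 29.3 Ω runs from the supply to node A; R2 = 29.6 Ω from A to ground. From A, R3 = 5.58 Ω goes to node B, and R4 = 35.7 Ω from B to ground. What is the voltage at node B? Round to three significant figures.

V_B ≈ 2.36 V

Node A sees R2 in parallel with the series input of stage 2, R3 + R4 = 41.28 Ω.
R2 ‖ (R3+R4) = 17.24 Ω.
First divider: V_A = V_CC · 17.24/(29.3 + 17.24) = 2.734 V.
Then the unloaded second divider: V_B = V_A × R4/(R3+R4) = 2.734 × 0.8648 = 2.364 V.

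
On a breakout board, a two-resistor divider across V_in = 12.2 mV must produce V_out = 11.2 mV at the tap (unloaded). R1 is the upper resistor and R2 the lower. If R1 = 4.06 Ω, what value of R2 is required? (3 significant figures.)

The divider ratio is R2/(R1+R2) = 11.2/12.2 = 0.9180.
R2 = R1 · 0.9180/(1 − 0.9180) = 45.47 Ω.

R2 ≈ 45.5 Ω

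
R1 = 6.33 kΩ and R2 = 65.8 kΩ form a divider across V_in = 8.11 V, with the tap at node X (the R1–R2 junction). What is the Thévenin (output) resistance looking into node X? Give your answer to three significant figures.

R_th ≈ 5.77 kΩ

With V_in suppressed (replaced by a short), R_th = R1 ‖ R2 = (6.330 × 65.8)/(6.330 + 65.8) = 5.774 kΩ.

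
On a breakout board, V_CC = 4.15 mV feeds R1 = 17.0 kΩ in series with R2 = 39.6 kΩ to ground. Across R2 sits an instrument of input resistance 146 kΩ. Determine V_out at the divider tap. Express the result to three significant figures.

V_out ≈ 2.68 mV

R2 ‖ R_L = (39.6 × 146)/(39.6 + 146) = 31.15 kΩ.
Then V_out = V_CC · R2'/(R1 + R2') = 4.15 × 31.15/48.15 = 2.685 mV.
(Unloaded it would be 2.90 mV; the load pulls it down.)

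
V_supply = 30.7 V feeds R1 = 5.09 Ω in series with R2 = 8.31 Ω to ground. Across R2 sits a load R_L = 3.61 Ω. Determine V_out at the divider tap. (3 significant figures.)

First combine the lower leg with the load: R2 ‖ R_L = 2.517 Ω.
Then V_out = V_supply · R2'/(R1 + R2') = 30.7 × 2.517/7.607 = 10.16 V.
(Unloaded it would be 19.0 V; the load pulls it down.)

V_out ≈ 10.2 V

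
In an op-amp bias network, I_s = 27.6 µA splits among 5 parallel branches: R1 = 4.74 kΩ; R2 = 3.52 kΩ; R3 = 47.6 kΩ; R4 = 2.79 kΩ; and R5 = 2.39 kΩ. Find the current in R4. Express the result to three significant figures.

I ≈ 7.65 µA

Total conductance ΣG = 1/4.74 + 1/3.52 + 1/47.6 + 1/2.79 + 1/2.39 = 1.293 (units of 1/kΩ).
R4 takes the fraction G_k/ΣG = 0.3584/1.293 = 0.2772, so I = 27.6 × 0.2772 = 7.651 µA.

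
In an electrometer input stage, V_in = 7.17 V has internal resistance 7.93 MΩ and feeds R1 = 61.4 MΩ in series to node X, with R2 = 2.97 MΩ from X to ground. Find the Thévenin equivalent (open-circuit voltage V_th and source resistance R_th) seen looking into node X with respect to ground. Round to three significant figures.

R1' = 7.93 + 61.4 = 69.33 MΩ (source resistance + R1).
With X open, the divider is unloaded: V_th = 7.17 × 2.97/72.30 = 0.2945 V.
Zeroing V_in shorts the top of R1' to ground, so R_th = R1' ‖ R2 = 2.848 MΩ.

V_th ≈ 0.295 V, R_th ≈ 2.85 MΩ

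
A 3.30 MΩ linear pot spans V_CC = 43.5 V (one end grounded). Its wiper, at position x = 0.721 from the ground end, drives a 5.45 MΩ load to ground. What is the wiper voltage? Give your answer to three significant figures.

V_out ≈ 28.0 V

Split the track: R_lower = x·R_p = 2.379 MΩ, R_upper = (1−x)·R_p = 0.9207 MΩ.
Lower segment in parallel with the load: 2.379 ‖ 5.45 = 1.656 MΩ.
V_out = 43.5 × 1.656/(0.9207 + 1.656) = 27.96 V.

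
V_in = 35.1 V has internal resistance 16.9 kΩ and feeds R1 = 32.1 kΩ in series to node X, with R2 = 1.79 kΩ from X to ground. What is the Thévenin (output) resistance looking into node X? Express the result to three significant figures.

R1' = 16.9 + 32.1 = 49.00 kΩ (source resistance + R1).
Looking into X with the source shorted: R_th = R1'·R2/(R1'+R2) = 49.00 × 1.79/50.79 = 1.727 kΩ.

R_th ≈ 1.73 kΩ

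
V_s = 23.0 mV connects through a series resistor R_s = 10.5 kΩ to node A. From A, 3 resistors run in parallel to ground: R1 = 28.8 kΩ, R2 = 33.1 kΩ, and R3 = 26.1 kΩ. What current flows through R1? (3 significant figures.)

Equivalent of the parallel group: R_p = 9.685 kΩ.
Node voltage V_A = V_s · R_p/(R_s + R_p) = 23.0 × 0.4798 = 11.04 mV.
Branch current I = V_A/R1 = 11.04/28.8 = 0.3832 µA.

I ≈ 0.383 µA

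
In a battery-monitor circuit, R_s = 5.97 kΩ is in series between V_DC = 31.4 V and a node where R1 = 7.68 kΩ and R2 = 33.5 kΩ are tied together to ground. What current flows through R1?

I ≈ 2.09 mA

Equivalent of the parallel group: R_p = 6.248 kΩ.
V_A by voltage divider: V_A = 31.4 × 6.248/(5.97 + 6.248) = 16.06 V.
I(R1) = V_A / R1 = 16.06/7.68 = 2.091 mA.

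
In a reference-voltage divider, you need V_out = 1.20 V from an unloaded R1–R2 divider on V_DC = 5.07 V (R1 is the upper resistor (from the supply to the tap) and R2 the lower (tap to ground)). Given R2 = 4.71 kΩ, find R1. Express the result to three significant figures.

Required fraction k = V_out/V_DC = 0.2367.
Rearranging, R1 = R2·(1−k)/k = 4.71 × 3.225 = 15.19 kΩ.

R1 ≈ 15.2 kΩ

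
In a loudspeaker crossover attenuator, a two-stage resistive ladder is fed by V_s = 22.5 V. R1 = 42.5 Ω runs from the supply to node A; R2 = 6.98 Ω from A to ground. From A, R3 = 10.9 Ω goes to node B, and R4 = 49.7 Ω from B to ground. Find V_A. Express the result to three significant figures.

V_A ≈ 2.89 V

Looking into the second stage from A: R3 + R4 = 60.60 Ω appears in parallel with R2.
R2 ‖ (R3+R4) = 6.259 Ω.
So V_A = 22.5 × 0.1284 = 2.888 V.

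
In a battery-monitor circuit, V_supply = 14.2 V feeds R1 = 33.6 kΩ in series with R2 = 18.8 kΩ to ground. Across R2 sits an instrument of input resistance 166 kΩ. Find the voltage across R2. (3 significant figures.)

The load sits in parallel with R2, giving an effective lower resistance R2' = R2·R_L/(R2+R_L) = 16.89 kΩ.
Voltage divider with the loaded lower leg: V_out = 14.2 × 16.89/(33.6 + 16.89) = 14.2 × 0.3345 = 4.750 V.
(Unloaded it would be 5.09 V; the load pulls it down.)

V_out ≈ 4.75 V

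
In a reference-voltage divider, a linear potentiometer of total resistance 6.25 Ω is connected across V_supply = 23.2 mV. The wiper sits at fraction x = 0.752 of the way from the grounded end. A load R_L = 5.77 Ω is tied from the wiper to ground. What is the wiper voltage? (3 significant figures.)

Split the track: R_lower = x·R_p = 4.700 Ω, R_upper = (1−x)·R_p = 1.550 Ω.
Lower segment in parallel with the load: 4.700 ‖ 5.77 = 2.590 Ω.
Then V_out = V_supply · 2.590/(1.550 + 2.590) = 14.51 mV.

V_out ≈ 14.5 mV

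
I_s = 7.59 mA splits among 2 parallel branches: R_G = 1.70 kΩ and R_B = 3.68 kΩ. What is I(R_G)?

Two-branch current divider: I_k = I_s · R_other/(R_1 + R_2).
So I = 7.59 × 3.68/5.380 = 5.192 mA.

I ≈ 5.19 mA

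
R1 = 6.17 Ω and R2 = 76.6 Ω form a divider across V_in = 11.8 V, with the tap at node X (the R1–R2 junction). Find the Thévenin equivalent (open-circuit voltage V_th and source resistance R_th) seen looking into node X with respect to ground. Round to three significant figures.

V_th ≈ 10.9 V, R_th ≈ 5.71 Ω

V_th is the unloaded tap voltage: V_in · R2/(R1+R2) = 11.8 × 0.9255 = 10.92 V.
Looking into X with the source shorted: R_th = R1·R2/(R1+R2) = 6.170 × 76.6/82.77 = 5.710 Ω.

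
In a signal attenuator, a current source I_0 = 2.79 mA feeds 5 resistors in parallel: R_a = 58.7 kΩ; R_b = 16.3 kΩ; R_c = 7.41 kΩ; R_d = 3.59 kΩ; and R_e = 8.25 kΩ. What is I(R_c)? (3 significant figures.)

I ≈ 0.614 mA

ΣG = 1/58.7 + 1/16.3 + 1/7.41 + 1/3.59 + 1/8.25 = 0.6131.
R_c takes the fraction G_k/ΣG = 0.1350/0.6131 = 0.2201, so I = 2.79 × 0.2201 = 0.6141 mA.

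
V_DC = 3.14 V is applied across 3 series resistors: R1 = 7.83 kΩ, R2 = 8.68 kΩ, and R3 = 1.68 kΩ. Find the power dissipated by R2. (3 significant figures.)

ΣR = 18.19 kΩ → I = 3.14/18.19 = 0.1726 mA.
P = I²R = 0.02980 × 8.68 = 0.2587 mW.

P ≈ 0.259 mW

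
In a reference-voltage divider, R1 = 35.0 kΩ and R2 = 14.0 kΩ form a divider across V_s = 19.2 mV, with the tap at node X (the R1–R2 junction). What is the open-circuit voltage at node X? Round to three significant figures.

V_th is the unloaded tap voltage: V_s · R2/(R1+R2) = 19.2 × 0.2857 = 5.486 mV.

V_th ≈ 5.49 mV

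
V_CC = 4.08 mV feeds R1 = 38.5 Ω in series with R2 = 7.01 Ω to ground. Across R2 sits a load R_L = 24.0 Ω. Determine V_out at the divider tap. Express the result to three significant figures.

V_out ≈ 0.504 mV

The load sits in parallel with R2, giving an effective lower resistance R2' = R2·R_L/(R2+R_L) = 5.425 Ω.
Then V_out = V_CC · R2'/(R1 + R2') = 4.08 × 5.425/43.93 = 0.5039 mV.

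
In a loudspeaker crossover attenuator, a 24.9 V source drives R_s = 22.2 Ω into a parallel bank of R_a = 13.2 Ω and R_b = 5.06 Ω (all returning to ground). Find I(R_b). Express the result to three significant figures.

I ≈ 0.696 A

Parallel bank: R_p = 1/(1/13.2 + 1/5.06) = 3.658 Ω.
Node voltage V_A = V_DC · R_p/(R_s + R_p) = 24.9 × 0.1415 = 3.522 V.
Branch current I = V_A/R_b = 3.522/5.06 = 0.6961 A.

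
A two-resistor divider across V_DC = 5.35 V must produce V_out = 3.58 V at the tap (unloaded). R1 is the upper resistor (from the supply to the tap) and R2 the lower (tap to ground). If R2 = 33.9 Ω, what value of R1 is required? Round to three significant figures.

R1 ≈ 16.8 Ω

The divider ratio is R2/(R1+R2) = 3.58/5.35 = 0.6692.
R1 = R2·(1/k − 1) = 33.9 × 0.4944 = 16.76 Ω.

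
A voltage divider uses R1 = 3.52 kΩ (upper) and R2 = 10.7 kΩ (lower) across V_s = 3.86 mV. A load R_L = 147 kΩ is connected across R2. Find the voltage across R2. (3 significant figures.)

R2 ‖ R_L = (10.7 × 147)/(10.7 + 147) = 9.974 kΩ.
Voltage divider with the loaded lower leg: V_out = 3.86 × 9.974/(3.52 + 9.974) = 3.86 × 0.7391 = 2.853 mV.

V_out ≈ 2.85 mV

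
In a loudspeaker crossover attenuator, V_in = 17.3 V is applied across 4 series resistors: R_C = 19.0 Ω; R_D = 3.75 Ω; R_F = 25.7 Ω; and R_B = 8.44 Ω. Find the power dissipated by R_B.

Series current I = V_in/ΣR = 17.3/56.89 = 0.3041 A.
P(R_B) = I²·R_B = (0.3041)² × 8.44 = 0.7805 W.

P ≈ 0.780 W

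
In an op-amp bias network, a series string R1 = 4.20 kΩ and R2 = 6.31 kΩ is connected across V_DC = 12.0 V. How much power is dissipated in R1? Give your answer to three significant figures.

P ≈ 5.48 mW

The common current is I = 12.0/10.51 = 1.142 mA.
V(R1) = I·R = 4.795 V; P = V·I = 4.795 × 1.142 = 5.475 mW.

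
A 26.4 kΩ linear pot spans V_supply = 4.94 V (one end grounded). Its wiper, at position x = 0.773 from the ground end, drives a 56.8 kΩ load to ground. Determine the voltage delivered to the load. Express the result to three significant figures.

Split the track: R_lower = x·R_p = 20.41 kΩ, R_upper = (1−x)·R_p = 5.993 kΩ.
(x·R_p) ‖ R_L = 15.01 kΩ.
Then V_out = V_supply · 15.01/(5.993 + 15.01) = 3.531 V.

V_out ≈ 3.53 V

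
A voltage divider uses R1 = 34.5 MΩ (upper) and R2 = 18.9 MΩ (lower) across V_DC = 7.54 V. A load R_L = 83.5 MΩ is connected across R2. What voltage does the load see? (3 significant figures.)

R2 ‖ R_L = (18.9 × 83.5)/(18.9 + 83.5) = 15.41 MΩ.
Now apply the divider: V_out = 7.54 × 0.3088 = 2.328 V.

V_out ≈ 2.33 V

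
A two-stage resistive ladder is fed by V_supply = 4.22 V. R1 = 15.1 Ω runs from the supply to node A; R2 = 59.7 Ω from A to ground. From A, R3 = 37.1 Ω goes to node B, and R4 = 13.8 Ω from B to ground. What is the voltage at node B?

V_B ≈ 0.738 V

Node A sees R2 in parallel with the series input of stage 2, R3 + R4 = 50.90 Ω.
Effective lower resistance at A: R2 ‖ 50.90 = 27.47 Ω.
V_A = 4.22 × 27.47/(15.1 + 27.47) = 2.723 V.
Then the unloaded second divider: V_B = V_A × R4/(R3+R4) = 2.723 × 0.2711 = 0.7383 V.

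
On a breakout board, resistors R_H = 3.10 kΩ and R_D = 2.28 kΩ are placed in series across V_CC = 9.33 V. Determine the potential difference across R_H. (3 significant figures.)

Total series resistance ΣR = 3.10 + 2.28 = 5.380 kΩ.
Voltage divider: V = V_CC · (3.100 / 5.380) = 9.33 × 0.5762 = 5.376 V.

V ≈ 5.38 V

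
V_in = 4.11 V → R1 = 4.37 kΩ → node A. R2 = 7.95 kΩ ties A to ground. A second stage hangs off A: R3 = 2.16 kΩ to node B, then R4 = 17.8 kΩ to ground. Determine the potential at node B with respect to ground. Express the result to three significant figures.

Looking into the second stage from A: R3 + R4 = 19.96 kΩ appears in parallel with R2.
Effective lower resistance at A: R2 ‖ 19.96 = 5.685 kΩ.
So V_A = 4.11 × 0.5654 = 2.324 V.
V_B = V_A × 0.8918 = 2.072 V.

V_B ≈ 2.07 V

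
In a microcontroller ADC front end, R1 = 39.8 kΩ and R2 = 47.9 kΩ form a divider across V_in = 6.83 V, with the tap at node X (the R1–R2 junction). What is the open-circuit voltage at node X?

With X open, the divider is unloaded: V_th = 6.83 × 47.9/87.70 = 3.730 V.

V_th ≈ 3.73 V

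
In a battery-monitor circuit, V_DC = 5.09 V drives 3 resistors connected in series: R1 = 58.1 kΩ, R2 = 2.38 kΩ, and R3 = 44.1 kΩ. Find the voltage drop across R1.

ΣR = 58.1 + 2.38 + 44.1 = 104.6 kΩ.
By the voltage-divider rule, V = 5.09 × 58.10/104.6 = 2.828 V.

V ≈ 2.83 V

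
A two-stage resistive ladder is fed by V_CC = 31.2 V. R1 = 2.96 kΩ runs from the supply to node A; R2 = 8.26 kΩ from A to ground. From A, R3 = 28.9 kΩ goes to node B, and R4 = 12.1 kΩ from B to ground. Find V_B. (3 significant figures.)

V_B ≈ 6.44 V

Node A sees R2 in parallel with the series input of stage 2, R3 + R4 = 41.00 kΩ.
Effective lower resistance at A: R2 ‖ 41.00 = 6.875 kΩ.
First divider: V_A = V_CC · 6.875/(2.96 + 6.875) = 21.81 V.
Then the unloaded second divider: V_B = V_A × R4/(R3+R4) = 21.81 × 0.2951 = 6.437 V.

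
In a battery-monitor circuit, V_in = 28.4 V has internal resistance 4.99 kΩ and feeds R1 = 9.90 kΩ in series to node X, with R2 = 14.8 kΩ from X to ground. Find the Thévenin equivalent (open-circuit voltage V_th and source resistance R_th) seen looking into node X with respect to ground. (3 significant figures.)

R1' = 4.99 + 9.90 = 14.89 kΩ (source resistance + R1).
With X open, the divider is unloaded: V_th = 28.4 × 14.8/29.69 = 14.16 V.
Zeroing V_in shorts the top of R1' to ground, so R_th = R1' ‖ R2 = 7.422 kΩ.

V_th ≈ 14.2 V, R_th ≈ 7.42 kΩ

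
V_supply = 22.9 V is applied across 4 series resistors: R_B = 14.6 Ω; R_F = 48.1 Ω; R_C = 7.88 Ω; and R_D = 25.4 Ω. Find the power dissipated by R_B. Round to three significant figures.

Series current I = V_supply/ΣR = 22.9/95.98 = 0.2386 A.
P(R_B) = I²·R_B = (0.2386)² × 14.6 = 0.8311 W.

P ≈ 0.831 W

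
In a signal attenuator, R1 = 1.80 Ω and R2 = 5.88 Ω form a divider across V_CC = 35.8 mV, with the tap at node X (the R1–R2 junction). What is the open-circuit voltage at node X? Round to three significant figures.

V_th ≈ 27.4 mV

V_th is the unloaded tap voltage: V_CC · R2/(R1+R2) = 35.8 × 0.7656 = 27.41 mV.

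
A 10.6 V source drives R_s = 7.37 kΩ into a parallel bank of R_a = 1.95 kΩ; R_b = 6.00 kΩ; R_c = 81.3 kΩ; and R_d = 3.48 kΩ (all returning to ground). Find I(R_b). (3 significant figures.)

Equivalent of the parallel group: R_p = 1.021 kΩ.
Node voltage V_A = V_DC · R_p/(R_s + R_p) = 10.6 × 0.1217 = 1.290 V.
I(R_b) = V_A / R_b = 1.290/6.00 = 0.2150 mA.

I ≈ 0.215 mA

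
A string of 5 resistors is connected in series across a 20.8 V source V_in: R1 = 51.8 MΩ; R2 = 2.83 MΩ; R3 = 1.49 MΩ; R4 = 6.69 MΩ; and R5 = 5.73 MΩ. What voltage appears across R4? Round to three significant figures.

Total series resistance ΣR = 51.8 + 2.83 + 1.49 + 6.69 + 5.73 = 68.54 MΩ.
V = V_in · R/ΣR = 20.8 × 0.09761 = 2.030 V.

V ≈ 2.03 V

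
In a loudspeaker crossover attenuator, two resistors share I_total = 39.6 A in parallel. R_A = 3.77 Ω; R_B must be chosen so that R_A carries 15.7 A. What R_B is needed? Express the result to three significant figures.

R_B ≈ 2.48 Ω

The fraction through R_A equals R_B/(R_A+R_B).
With f = 0.3965, R_B = R_A · f/(1−f) = 3.77 × 0.6569 = 2.477 Ω.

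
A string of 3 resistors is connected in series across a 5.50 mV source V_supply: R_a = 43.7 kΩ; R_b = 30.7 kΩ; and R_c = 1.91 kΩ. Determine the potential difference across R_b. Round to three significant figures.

V ≈ 2.21 mV

Total series resistance ΣR = 43.7 + 30.7 + 1.91 = 76.31 kΩ.
By the voltage-divider rule, V = 5.50 × 30.70/76.31 = 2.213 mV.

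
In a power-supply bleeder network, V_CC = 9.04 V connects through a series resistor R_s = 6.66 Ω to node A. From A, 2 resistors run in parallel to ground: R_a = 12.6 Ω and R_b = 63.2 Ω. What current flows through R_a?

I ≈ 0.439 A

Parallel bank: R_p = 1/(1/12.6 + 1/63.2) = 10.51 Ω.
Node voltage V_A = V_CC · R_p/(R_s + R_p) = 9.04 × 0.6120 = 5.533 V.
Branch current I = V_A/R_a = 5.533/12.6 = 0.4391 A.
(Check via current divider: I_total = 0.5266 A; share G_k/ΣG = 0.8338 → same result.)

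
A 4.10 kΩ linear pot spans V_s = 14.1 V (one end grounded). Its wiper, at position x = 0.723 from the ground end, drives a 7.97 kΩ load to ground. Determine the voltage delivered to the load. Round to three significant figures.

V_out ≈ 9.24 V

Split the track: R_lower = x·R_p = 2.964 kΩ, R_upper = (1−x)·R_p = 1.136 kΩ.
Lower segment in parallel with the load: 2.964 ‖ 7.97 = 2.161 kΩ.
Then V_out = V_s · 2.161/(1.136 + 2.161) = 9.242 V.
(Unloaded: V_out = x·V_s = 10.2 V.)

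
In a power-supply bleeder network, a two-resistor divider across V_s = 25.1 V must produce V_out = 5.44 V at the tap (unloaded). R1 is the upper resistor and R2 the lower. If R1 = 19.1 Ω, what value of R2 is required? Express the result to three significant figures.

The divider ratio is R2/(R1+R2) = 5.44/25.1 = 0.2167.
So R2 = R1 · V_out/(V_s − V_out) = 19.1 × 5.44/(25.1 − 5.44) = 19.1 × 0.2767 = 5.285 Ω.

R2 ≈ 5.29 Ω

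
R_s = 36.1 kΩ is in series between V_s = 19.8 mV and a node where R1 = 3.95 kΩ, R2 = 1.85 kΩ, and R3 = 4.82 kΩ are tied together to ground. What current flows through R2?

I ≈ 0.288 µA

Equivalent of the parallel group: R_p = 0.9988 kΩ.
V_A = 19.8 × 0.9988/37.10 = 0.5331 mV.
Branch current I = V_A/R2 = 0.5331/1.85 = 0.2882 µA.
(Equivalently: I_total = 0.5337 µA, then current-divider fraction G_k/ΣG = 0.5399.)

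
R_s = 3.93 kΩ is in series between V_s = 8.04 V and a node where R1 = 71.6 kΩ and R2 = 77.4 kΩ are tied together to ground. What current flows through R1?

I ≈ 0.102 mA

Combine the parallel branches: R_p = (1/71.6 + 1/77.4)⁻¹ = 37.19 kΩ.
V_A = 8.04 × 37.19/41.12 = 7.272 V.
I(R1) = V_A / R1 = 7.272/71.6 = 0.1016 mA.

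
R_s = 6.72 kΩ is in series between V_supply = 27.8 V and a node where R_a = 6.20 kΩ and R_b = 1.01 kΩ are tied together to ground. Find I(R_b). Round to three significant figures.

Equivalent of the parallel group: R_p = 0.8685 kΩ.
V_A by voltage divider: V_A = 27.8 × 0.8685/(6.72 + 0.8685) = 3.182 V.
Branch current I = V_A/R_b = 3.182/1.01 = 3.150 mA.

I ≈ 3.15 mA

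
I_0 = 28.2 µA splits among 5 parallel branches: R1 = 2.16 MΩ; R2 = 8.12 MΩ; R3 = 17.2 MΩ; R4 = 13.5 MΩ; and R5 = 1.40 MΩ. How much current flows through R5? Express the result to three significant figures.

Total conductance ΣG = 1/2.16 + 1/8.12 + 1/17.2 + 1/13.5 + 1/1.40 = 1.433 (units of 1/MΩ).
By the current-divider rule, I = I_0 · G_k/ΣG = 28.2 × 0.4986 = 14.06 µA.

I ≈ 14.1 µA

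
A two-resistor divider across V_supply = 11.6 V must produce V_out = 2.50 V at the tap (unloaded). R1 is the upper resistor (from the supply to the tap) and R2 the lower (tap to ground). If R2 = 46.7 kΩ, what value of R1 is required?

Required fraction k = V_out/V_supply = 0.2155.
Rearranging, R1 = R2·(1−k)/k = 46.7 × 3.640 = 170.0 kΩ.

R1 ≈ 170 kΩ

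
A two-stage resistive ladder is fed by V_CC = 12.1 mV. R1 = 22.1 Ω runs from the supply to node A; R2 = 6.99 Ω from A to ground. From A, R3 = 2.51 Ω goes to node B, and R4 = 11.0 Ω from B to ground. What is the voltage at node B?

Node A sees R2 in parallel with the series input of stage 2, R3 + R4 = 13.51 Ω.
Effective lower resistance at A: R2 ‖ 13.51 = 4.607 Ω.
V_A = 12.1 × 4.607/(22.1 + 4.607) = 2.087 mV.
Then the unloaded second divider: V_B = V_A × R4/(R3+R4) = 2.087 × 0.8142 = 1.699 mV.

V_B ≈ 1.70 mV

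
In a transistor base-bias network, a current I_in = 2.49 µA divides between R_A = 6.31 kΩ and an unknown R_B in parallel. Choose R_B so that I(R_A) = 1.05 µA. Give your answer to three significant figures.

R_B ≈ 4.60 kΩ

Two-branch current divider: I_A = I_in · R_B/(R_A + R_B).
1.05/2.49 = R_B/(R_A + R_B) → R_B = R_A · (0.4217)/(1 − 0.4217) = 6.31 × 0.7292 = 4.601 kΩ.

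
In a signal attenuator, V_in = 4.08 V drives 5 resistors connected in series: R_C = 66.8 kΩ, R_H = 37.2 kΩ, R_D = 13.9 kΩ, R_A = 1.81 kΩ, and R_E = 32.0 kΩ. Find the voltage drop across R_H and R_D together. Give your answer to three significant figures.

V ≈ 1.37 V

Series total: ΣR = 66.8 + 37.2 + 13.9 + 1.81 + 32.0 = 151.7 kΩ.
R_{R_H..R_D} = 37.2 + 13.9 = 51.10 kΩ.
By the voltage-divider rule, V = 4.08 × 51.10/151.7 = 1.374 V.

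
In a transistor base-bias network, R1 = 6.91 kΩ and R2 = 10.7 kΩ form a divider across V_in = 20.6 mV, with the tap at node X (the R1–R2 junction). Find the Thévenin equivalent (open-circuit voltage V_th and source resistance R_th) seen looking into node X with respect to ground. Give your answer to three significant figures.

V_th ≈ 12.5 mV, R_th ≈ 4.20 kΩ

V_th is the unloaded tap voltage: V_in · R2/(R1+R2) = 20.6 × 0.6076 = 12.52 mV.
With V_in suppressed (replaced by a short), R_th = R1 ‖ R2 = (6.910 × 10.7)/(6.910 + 10.7) = 4.199 kΩ.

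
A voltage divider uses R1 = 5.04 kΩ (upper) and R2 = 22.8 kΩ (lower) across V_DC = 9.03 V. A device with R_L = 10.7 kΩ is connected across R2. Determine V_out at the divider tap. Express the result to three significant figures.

First combine the lower leg with the load: R2 ‖ R_L = 7.282 kΩ.
Then V_out = V_DC · R2'/(R1 + R2') = 9.03 × 7.282/12.32 = 5.337 V.

V_out ≈ 5.34 V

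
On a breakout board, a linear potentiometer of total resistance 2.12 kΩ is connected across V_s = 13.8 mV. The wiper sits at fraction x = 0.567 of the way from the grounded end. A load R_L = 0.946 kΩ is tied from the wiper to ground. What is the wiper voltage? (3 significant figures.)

Split the track: R_lower = x·R_p = 1.202 kΩ, R_upper = (1−x)·R_p = 0.9180 kΩ.
Lower segment in parallel with the load: 1.202 ‖ 0.946 = 0.5294 kΩ.
Then V_out = V_s · 0.5294/(0.9180 + 0.5294) = 5.047 mV.
(Unloaded: V_out = x·V_s = 7.82 mV.)

V_out ≈ 5.05 mV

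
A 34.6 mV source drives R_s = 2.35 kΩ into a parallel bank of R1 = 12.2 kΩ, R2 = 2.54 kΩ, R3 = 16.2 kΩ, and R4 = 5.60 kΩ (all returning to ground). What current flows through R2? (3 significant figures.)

I ≈ 5.08 µA

Combine the parallel branches: R_p = (1/12.2 + 1/2.54 + 1/16.2 + 1/5.60)⁻¹ = 1.397 kΩ.
V_A by voltage divider: V_A = 34.6 × 1.397/(2.35 + 1.397) = 12.90 mV.
I(R2) = V_A / R2 = 12.90/2.54 = 5.078 µA.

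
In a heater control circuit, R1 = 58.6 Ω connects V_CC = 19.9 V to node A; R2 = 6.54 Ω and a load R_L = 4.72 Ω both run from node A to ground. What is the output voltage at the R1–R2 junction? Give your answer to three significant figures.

V_out ≈ 0.889 V

The load sits in parallel with R2, giving an effective lower resistance R2' = R2·R_L/(R2+R_L) = 2.741 Ω.
Then V_out = V_CC · R2'/(R1 + R2') = 19.9 × 2.741/61.34 = 0.8894 V.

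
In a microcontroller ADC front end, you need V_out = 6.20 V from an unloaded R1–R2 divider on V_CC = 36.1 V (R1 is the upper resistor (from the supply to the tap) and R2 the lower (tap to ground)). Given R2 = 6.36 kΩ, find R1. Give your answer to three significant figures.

R1 ≈ 30.7 kΩ

Required fraction k = V_out/V_CC = 0.1717.
So R1 = R2 · (V_CC/V_out − 1) = 6.36 × (36.1/6.20 − 1) = 6.36 × 4.823 = 30.67 kΩ.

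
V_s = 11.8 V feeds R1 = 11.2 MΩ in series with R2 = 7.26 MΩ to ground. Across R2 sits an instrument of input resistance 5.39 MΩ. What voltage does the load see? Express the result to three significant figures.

First combine the lower leg with the load: R2 ‖ R_L = 3.093 MΩ.
Then V_out = V_s · R2'/(R1 + R2') = 11.8 × 3.093/14.29 = 2.554 V.

V_out ≈ 2.55 V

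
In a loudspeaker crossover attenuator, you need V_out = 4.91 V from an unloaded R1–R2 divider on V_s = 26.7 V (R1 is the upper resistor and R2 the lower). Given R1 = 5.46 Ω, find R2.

Required fraction k = V_out/V_s = 0.1839.
R2 = R1 · 0.1839/(1 − 0.1839) = 1.230 Ω.

R2 ≈ 1.23 Ω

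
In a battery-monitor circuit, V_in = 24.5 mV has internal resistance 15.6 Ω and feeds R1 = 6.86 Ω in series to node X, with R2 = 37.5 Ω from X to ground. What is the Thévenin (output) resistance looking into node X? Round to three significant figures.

R_th ≈ 14.0 Ω

R1' = 15.6 + 6.86 = 22.46 Ω (source resistance + R1).
Zeroing V_in shorts the top of R1' to ground, so R_th = R1' ‖ R2 = 14.05 Ω.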